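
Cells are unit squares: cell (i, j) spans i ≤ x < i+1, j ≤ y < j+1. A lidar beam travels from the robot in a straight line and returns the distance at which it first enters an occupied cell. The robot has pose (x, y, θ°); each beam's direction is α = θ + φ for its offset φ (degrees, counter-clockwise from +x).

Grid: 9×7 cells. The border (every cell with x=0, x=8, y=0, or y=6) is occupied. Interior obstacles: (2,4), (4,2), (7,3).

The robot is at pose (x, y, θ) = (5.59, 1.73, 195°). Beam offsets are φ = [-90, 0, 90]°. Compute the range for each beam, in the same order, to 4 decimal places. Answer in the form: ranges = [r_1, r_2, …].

beam 1: φ=-90°, α=105°
  dir = (cos 105°, sin 105°) = (-0.2588, 0.9659); from cell (5,1)
  next x-line at t=2.2796, next y-line at t=0.2795; Δt_x=3.8637, Δt_y=1.0353
    y: enter (5,2) at t=0.2795
    y: enter (5,3) at t=1.3148
    x: enter (4,3) at t=2.2796
    y: enter (4,4) at t=2.3501
    y: enter (4,5) at t=3.3854
    y: enter (4,6) at t=4.4206 ← occupied
  → r_1 = 4.4206
beam 2: φ=0°, α=195°
  dir = (cos 195°, sin 195°) = (-0.9659, -0.2588); from cell (5,1)
  next x-line at t=0.6108, next y-line at t=2.8205; Δt_x=1.0353, Δt_y=3.8637
    x: enter (4,1) at t=0.6108
    x: enter (3,1) at t=1.6461
    x: enter (2,1) at t=2.6814
    y: enter (2,0) at t=2.8205 ← occupied
  → r_2 = 2.8205
beam 3: φ=90°, α=285°
  dir = (cos 285°, sin 285°) = (0.2588, -0.9659); from cell (5,1)
  next x-line at t=1.5841, next y-line at t=0.7558; Δt_x=3.8637, Δt_y=1.0353
    y: enter (5,0) at t=0.7558 ← occupied
  → r_3 = 0.7558

ranges = [4.4206, 2.8205, 0.7558]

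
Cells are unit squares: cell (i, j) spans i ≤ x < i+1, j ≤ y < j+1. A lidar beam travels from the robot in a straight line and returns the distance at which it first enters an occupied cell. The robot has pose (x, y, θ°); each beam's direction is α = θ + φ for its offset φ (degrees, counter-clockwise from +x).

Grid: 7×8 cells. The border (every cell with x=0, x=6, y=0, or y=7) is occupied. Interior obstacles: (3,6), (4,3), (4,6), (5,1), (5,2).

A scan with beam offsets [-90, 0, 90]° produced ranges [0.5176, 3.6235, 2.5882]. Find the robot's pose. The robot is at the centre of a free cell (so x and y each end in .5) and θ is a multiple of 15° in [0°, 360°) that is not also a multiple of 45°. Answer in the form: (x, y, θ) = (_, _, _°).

Enumerate (i+0.5, j+0.5, θ) over the 25 free cells and 16 admissible headings. For each, cast all 3 beams and compare to the given ranges.
  (1.5, 4.5, 345°): beam 1 = 1.9319 ≠ 0.5176 ✗
  (3.5, 3.5, 60°): beam 1 = 0.5774 ≠ 0.5176 ✗
  (2.5, 2.5, 30°): beam 1 = 1.7321 ≠ 0.5176 ✗
  …
  (3.5, 3.5, 105°): r_1=0.5176, r_2=3.6235, r_3=2.5882 — all match ✓
Unique over the lattice → pose = (3.5, 3.5, 105°).

(x, y, θ) = (3.5, 3.5, 105°)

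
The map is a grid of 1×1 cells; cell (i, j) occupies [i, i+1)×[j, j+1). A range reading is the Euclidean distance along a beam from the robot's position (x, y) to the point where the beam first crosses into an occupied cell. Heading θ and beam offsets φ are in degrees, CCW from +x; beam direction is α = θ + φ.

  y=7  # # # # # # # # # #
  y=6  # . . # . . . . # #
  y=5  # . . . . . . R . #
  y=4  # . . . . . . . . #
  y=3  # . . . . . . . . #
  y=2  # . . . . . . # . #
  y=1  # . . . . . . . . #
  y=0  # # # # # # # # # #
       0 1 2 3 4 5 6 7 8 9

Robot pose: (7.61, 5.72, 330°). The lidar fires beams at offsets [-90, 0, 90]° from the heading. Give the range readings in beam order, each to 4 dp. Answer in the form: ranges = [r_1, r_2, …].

beam 1: φ=-90°, α=240°
  direction (-0.5000, -0.8660); cell (7,5); t to first gridline: x 1.2200, y 0.8314 (then +2.0000 / +1.1547)
    (7,4) via y @ 0.8314
    (6,4) via x @ 1.2200
    (6,3) via y @ 1.9861
    (6,2) via y @ 3.1408
    (5,2) via x @ 3.2200
    (5,1) via y @ 4.2955
    (4,1) via x @ 5.2200
    (4,0) via y @ 5.4502  # hit
  → r_1 = 5.4502
beam 2: φ=0°, α=330°
  direction (0.8660, -0.5000); cell (7,5); t to first gridline: x 0.4503, y 1.4400 (then +1.1547 / +2.0000)
    (8,5) via x @ 0.4503
    (8,4) via y @ 1.4400
    (9,4) via x @ 1.6050  # hit
  → r_2 = 1.6050
beam 3: φ=90°, α=60°
  direction (0.5000, 0.8660); cell (7,5); t to first gridline: x 0.7800, y 0.3233 (then +2.0000 / +1.1547)
    (7,6) via y @ 0.3233
    (8,6) via x @ 0.7800  # hit
  → r_3 = 0.7800

ranges = [5.4502, 1.6050, 0.7800]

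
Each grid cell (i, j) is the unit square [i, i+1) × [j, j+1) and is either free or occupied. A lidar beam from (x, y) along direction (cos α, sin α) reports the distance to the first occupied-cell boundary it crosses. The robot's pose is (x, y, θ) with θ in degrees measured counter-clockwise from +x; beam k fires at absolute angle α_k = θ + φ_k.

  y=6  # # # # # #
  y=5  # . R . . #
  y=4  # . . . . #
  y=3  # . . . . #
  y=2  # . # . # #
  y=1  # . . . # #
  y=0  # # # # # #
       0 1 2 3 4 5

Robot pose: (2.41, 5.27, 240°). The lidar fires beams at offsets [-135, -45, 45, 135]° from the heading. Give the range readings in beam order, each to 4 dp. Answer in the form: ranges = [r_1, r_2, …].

beam 1: φ=-135°, α=105°
  d=(-0.2588,0.9659)  start (2,5)  tX=1.5841 tY=0.7558  stride 1/|dx|=3.8637 1/|dy|=1.0353
    cross y-line → (2,6), t=0.7558 (wall)
  → r_1 = 0.7558
beam 2: φ=-45°, α=195°
  d=(-0.9659,-0.2588)  start (2,5)  tX=0.4245 tY=1.0432  stride 1/|dx|=1.0353 1/|dy|=3.8637
    cross x-line → (1,5), t=0.4245
    cross y-line → (1,4), t=1.0432
    cross x-line → (0,4), t=1.4597 (wall)
  → r_2 = 1.4597
beam 3: φ=45°, α=285°
  d=(0.2588,-0.9659)  start (2,5)  tX=2.2796 tY=0.2795  stride 1/|dx|=3.8637 1/|dy|=1.0353
    cross y-line → (2,4), t=0.2795
    cross y-line → (2,3), t=1.3148
    cross x-line → (3,3), t=2.2796
    cross y-line → (3,2), t=2.3501
    cross y-line → (3,1), t=3.3854
    cross y-line → (3,0), t=4.4206 (wall)
  → r_3 = 4.4206
beam 4: φ=135°, α=15°
  d=(0.9659,0.2588)  start (2,5)  tX=0.6108 tY=2.8205  stride 1/|dx|=1.0353 1/|dy|=3.8637
    cross x-line → (3,5), t=0.6108
    cross x-line → (4,5), t=1.6461
    cross x-line → (5,5), t=2.6814 (wall)
  → r_4 = 2.6814

ranges = [0.7558, 1.4597, 4.4206, 2.6814]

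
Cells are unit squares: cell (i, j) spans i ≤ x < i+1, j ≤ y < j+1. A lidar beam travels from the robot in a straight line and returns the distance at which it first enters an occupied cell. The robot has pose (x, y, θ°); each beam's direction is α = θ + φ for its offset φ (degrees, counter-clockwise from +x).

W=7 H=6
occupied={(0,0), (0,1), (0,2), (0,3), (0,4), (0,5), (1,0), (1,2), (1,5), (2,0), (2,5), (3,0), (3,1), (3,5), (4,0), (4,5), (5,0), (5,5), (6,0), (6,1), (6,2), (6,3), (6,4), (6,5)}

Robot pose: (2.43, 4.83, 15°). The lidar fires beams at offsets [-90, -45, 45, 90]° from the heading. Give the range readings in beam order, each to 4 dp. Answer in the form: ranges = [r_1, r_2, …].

ranges = [2.9298, 4.1223, 0.1963, 0.1760]

beam 1: φ=-90°, α=285°
  direction (0.2588, -0.9659); cell (2,4); t to first gridline: x 2.2023, y 0.8593 (then +3.8637 / +1.0353)
    (2,3) via y @ 0.8593
    (2,2) via y @ 1.8946
    (3,2) via x @ 2.2023
    (3,1) via y @ 2.9298  # hit
  → r_1 = 2.9298
beam 2: φ=-45°, α=330°
  direction (0.8660, -0.5000); cell (2,4); t to first gridline: x 0.6582, y 1.6600 (then +1.1547 / +2.0000)
    (3,4) via x @ 0.6582
    (3,3) via y @ 1.6600
    (4,3) via x @ 1.8129
    (5,3) via x @ 2.9676
    (5,2) via y @ 3.6600
    (6,2) via x @ 4.1223  # hit
  → r_2 = 4.1223
beam 3: φ=45°, α=60°
  direction (0.5000, 0.8660); cell (2,4); t to first gridline: x 1.1400, y 0.1963 (then +2.0000 / +1.1547)
    (2,5) via y @ 0.1963  # hit
  → r_3 = 0.1963
beam 4: φ=90°, α=105°
  direction (-0.2588, 0.9659); cell (2,4); t to first gridline: x 1.6614, y 0.1760 (then +3.8637 / +1.0353)
    (2,5) via y @ 0.1760  # hit
  → r_4 = 0.1760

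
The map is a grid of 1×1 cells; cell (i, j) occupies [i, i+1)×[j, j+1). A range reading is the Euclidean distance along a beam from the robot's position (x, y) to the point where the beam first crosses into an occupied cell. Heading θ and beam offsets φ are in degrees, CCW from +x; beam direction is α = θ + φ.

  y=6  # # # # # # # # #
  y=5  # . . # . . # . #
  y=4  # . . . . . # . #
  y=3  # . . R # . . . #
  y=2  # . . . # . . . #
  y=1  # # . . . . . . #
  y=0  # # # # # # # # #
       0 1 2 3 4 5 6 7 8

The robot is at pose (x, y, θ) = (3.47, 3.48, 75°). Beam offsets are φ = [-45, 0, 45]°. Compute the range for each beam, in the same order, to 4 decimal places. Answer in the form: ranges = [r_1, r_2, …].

beam 1: φ=-45°, α=30°
  direction (0.8660, 0.5000); cell (3,3); t to first gridline: x 0.6120, y 1.0400 (then +1.1547 / +2.0000)
    (4,3) via x @ 0.6120  # hit
  → r_1 = 0.6120
beam 2: φ=0°, α=75°
  direction (0.2588, 0.9659); cell (3,3); t to first gridline: x 2.0478, y 0.5383 (then +3.8637 / +1.0353)
    (3,4) via y @ 0.5383
    (3,5) via y @ 1.5736  # hit
  → r_2 = 1.5736
beam 3: φ=45°, α=120°
  direction (-0.5000, 0.8660); cell (3,3); t to first gridline: x 0.9400, y 0.6004 (then +2.0000 / +1.1547)
    (3,4) via y @ 0.6004
    (2,4) via x @ 0.9400
    (2,5) via y @ 1.7551
    (2,6) via y @ 2.9098  # hit
  → r_3 = 2.9098

ranges = [0.6120, 1.5736, 2.9098]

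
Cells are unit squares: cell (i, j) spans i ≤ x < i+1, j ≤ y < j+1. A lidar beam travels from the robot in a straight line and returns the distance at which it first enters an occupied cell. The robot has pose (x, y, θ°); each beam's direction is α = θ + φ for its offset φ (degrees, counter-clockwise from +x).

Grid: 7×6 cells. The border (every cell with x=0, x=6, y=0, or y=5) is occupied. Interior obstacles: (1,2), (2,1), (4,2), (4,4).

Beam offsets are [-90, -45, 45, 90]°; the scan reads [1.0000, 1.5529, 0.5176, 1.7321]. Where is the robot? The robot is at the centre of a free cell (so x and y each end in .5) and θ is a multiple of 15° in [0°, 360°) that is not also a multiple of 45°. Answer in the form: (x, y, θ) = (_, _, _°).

Enumerate (i+0.5, j+0.5, θ) over the 16 free cells and 16 admissible headings. For each, cast all 4 beams and compare to the given ranges.
  (1.5, 4.5, 105°): beam 1 = 1.9319 ≠ 1.0000 ✗
  (3.5, 1.5, 105°): beam 1 = 2.5882 ≠ 1.0000 ✗
  (2.5, 3.5, 240°): beam 1 = 1.7321 ≠ 1.0000 ✗
  …
  (3.5, 2.5, 330°): r_1=1.0000, r_2=1.5529, r_3=0.5176, r_4=1.7321 — all match ✓
Only this pose fits every beam.

(x, y, θ) = (3.5, 2.5, 330°)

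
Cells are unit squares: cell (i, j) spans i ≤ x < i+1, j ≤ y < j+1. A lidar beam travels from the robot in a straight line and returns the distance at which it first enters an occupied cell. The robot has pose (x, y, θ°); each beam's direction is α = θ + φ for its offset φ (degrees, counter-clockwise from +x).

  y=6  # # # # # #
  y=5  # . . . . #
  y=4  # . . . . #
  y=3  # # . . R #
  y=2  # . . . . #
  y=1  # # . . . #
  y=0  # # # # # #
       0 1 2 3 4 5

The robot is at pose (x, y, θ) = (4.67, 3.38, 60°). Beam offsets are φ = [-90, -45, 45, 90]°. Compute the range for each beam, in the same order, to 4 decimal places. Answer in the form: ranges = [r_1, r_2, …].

ranges = [0.3811, 0.3416, 2.7124, 4.2378]

beam 1: φ=-90°, α=330°
  dir = (cos 330°, sin 330°) = (0.8660, -0.5000); from cell (4,3)
  next x-line at t=0.3811, next y-line at t=0.7600; Δt_x=1.1547, Δt_y=2.0000
    x: enter (5,3) at t=0.3811 ← occupied
  → r_1 = 0.3811
beam 2: φ=-45°, α=15°
  dir = (cos 15°, sin 15°) = (0.9659, 0.2588); from cell (4,3)
  next x-line at t=0.3416, next y-line at t=2.3955; Δt_x=1.0353, Δt_y=3.8637
    x: enter (5,3) at t=0.3416 ← occupied
  → r_2 = 0.3416
beam 3: φ=45°, α=105°
  dir = (cos 105°, sin 105°) = (-0.2588, 0.9659); from cell (4,3)
  next x-line at t=2.5887, next y-line at t=0.6419; Δt_x=3.8637, Δt_y=1.0353
    y: enter (4,4) at t=0.6419
    y: enter (4,5) at t=1.6771
    x: enter (3,5) at t=2.5887
    y: enter (3,6) at t=2.7124 ← occupied
  → r_3 = 2.7124
beam 4: φ=90°, α=150°
  dir = (cos 150°, sin 150°) = (-0.8660, 0.5000); from cell (4,3)
  next x-line at t=0.7736, next y-line at t=1.2400; Δt_x=1.1547, Δt_y=2.0000
    x: enter (3,3) at t=0.7736
    y: enter (3,4) at t=1.2400
    x: enter (2,4) at t=1.9283
    x: enter (1,4) at t=3.0831
    y: enter (1,5) at t=3.2400
    x: enter (0,5) at t=4.2378 ← occupied
  → r_4 = 4.2378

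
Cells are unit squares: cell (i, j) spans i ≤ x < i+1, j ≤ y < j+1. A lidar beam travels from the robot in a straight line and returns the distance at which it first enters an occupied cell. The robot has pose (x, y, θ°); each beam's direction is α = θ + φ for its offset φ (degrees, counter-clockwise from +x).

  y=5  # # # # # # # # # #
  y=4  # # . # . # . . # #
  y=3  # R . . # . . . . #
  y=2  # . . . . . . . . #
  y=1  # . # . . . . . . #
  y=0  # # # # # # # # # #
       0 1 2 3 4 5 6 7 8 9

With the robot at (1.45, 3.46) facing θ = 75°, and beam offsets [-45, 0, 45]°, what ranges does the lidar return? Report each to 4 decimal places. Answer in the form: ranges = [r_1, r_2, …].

beam 1: φ=-45°, α=30°
  dir = (cos 30°, sin 30°) = (0.8660, 0.5000); from cell (1,3)
  next x-line at t=0.6351, next y-line at t=1.0800; Δt_x=1.1547, Δt_y=2.0000
    x: enter (2,3) at t=0.6351
    y: enter (2,4) at t=1.0800
    x: enter (3,4) at t=1.7898 ← occupied
  → r_1 = 1.7898
beam 2: φ=0°, α=75°
  dir = (cos 75°, sin 75°) = (0.2588, 0.9659); from cell (1,3)
  next x-line at t=2.1250, next y-line at t=0.5590; Δt_x=3.8637, Δt_y=1.0353
    y: enter (1,4) at t=0.5590 ← occupied
  → r_2 = 0.5590
beam 3: φ=45°, α=120°
  dir = (cos 120°, sin 120°) = (-0.5000, 0.8660); from cell (1,3)
  next x-line at t=0.9000, next y-line at t=0.6235; Δt_x=2.0000, Δt_y=1.1547
    y: enter (1,4) at t=0.6235 ← occupied
  → r_3 = 0.6235

ranges = [1.7898, 0.5590, 0.6235]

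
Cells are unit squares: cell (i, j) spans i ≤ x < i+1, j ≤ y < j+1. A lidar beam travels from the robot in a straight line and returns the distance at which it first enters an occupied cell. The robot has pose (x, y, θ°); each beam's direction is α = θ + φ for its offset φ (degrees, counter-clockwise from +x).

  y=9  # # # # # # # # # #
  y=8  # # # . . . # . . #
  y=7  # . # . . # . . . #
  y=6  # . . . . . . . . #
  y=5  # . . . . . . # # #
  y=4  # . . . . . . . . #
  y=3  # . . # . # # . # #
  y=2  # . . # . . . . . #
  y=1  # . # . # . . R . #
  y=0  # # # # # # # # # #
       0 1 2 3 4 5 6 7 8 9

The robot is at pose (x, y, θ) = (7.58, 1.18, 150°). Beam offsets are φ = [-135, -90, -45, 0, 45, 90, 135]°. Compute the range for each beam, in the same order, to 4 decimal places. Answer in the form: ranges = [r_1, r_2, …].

beam 1: φ=-135°, α=15°
  d=(0.9659,0.2588)  start (7,1)  tX=0.4348 tY=3.1682  stride 1/|dx|=1.0353 1/|dy|=3.8637
    cross x-line → (8,1), t=0.4348
    cross x-line → (9,1), t=1.4701 (wall)
  → r_1 = 1.4701
beam 2: φ=-90°, α=60°
  d=(0.5000,0.8660)  start (7,1)  tX=0.8400 tY=0.9469  stride 1/|dx|=2.0000 1/|dy|=1.1547
    cross x-line → (8,1), t=0.8400
    cross y-line → (8,2), t=0.9469
    cross y-line → (8,3), t=2.1016 (wall)
  → r_2 = 2.1016
beam 3: φ=-45°, α=105°
  d=(-0.2588,0.9659)  start (7,1)  tX=2.2409 tY=0.8489  stride 1/|dx|=3.8637 1/|dy|=1.0353
    cross y-line → (7,2), t=0.8489
    cross y-line → (7,3), t=1.8842
    cross x-line → (6,3), t=2.2409 (wall)
  → r_3 = 2.2409
beam 4: φ=0°, α=150°
  d=(-0.8660,0.5000)  start (7,1)  tX=0.6697 tY=1.6400  stride 1/|dx|=1.1547 1/|dy|=2.0000
    cross x-line → (6,1), t=0.6697
    cross y-line → (6,2), t=1.6400
    cross x-line → (5,2), t=1.8244
    cross x-line → (4,2), t=2.9791
    cross y-line → (4,3), t=3.6400
    cross x-line → (3,3), t=4.1338 (wall)
  → r_4 = 4.1338
beam 5: φ=45°, α=195°
  d=(-0.9659,-0.2588)  start (7,1)  tX=0.6005 tY=0.6955  stride 1/|dx|=1.0353 1/|dy|=3.8637
    cross x-line → (6,1), t=0.6005
    cross y-line → (6,0), t=0.6955 (wall)
  → r_5 = 0.6955
beam 6: φ=90°, α=240°
  d=(-0.5000,-0.8660)  start (7,1)  tX=1.1600 tY=0.2078  stride 1/|dx|=2.0000 1/|dy|=1.1547
    cross y-line → (7,0), t=0.2078 (wall)
  → r_6 = 0.2078
beam 7: φ=135°, α=285°
  d=(0.2588,-0.9659)  start (7,1)  tX=1.6228 tY=0.1863  stride 1/|dx|=3.8637 1/|dy|=1.0353
    cross y-line → (7,0), t=0.1863 (wall)
  → r_7 = 0.1863

ranges = [1.4701, 2.1016, 2.2409, 4.1338, 0.6955, 0.2078, 0.1863]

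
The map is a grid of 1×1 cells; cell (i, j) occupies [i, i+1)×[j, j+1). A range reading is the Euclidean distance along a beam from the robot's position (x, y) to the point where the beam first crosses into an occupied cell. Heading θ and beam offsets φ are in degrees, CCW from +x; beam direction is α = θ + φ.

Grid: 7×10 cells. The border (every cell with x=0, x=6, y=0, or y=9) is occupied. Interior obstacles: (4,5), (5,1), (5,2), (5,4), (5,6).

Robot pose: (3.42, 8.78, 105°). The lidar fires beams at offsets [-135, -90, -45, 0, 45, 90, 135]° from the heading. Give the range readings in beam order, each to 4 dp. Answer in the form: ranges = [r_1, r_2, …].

ranges = [2.9791, 0.8500, 0.2540, 0.2278, 0.4400, 2.5054, 4.8400]

beam 1: φ=-135°, α=330°
  d=(0.8660,-0.5000)  start (3,8)  tX=0.6697 tY=1.5600  stride 1/|dx|=1.1547 1/|dy|=2.0000
    cross x-line → (4,8), t=0.6697
    cross y-line → (4,7), t=1.5600
    cross x-line → (5,7), t=1.8244
    cross x-line → (6,7), t=2.9791 (wall)
  → r_1 = 2.9791
beam 2: φ=-90°, α=15°
  d=(0.9659,0.2588)  start (3,8)  tX=0.6005 tY=0.8500  stride 1/|dx|=1.0353 1/|dy|=3.8637
    cross x-line → (4,8), t=0.6005
    cross y-line → (4,9), t=0.8500 (wall)
  → r_2 = 0.8500
beam 3: φ=-45°, α=60°
  d=(0.5000,0.8660)  start (3,8)  tX=1.1600 tY=0.2540  stride 1/|dx|=2.0000 1/|dy|=1.1547
    cross y-line → (3,9), t=0.2540 (wall)
  → r_3 = 0.2540
beam 4: φ=0°, α=105°
  d=(-0.2588,0.9659)  start (3,8)  tX=1.6228 tY=0.2278  stride 1/|dx|=3.8637 1/|dy|=1.0353
    cross y-line → (3,9), t=0.2278 (wall)
  → r_4 = 0.2278
beam 5: φ=45°, α=150°
  d=(-0.8660,0.5000)  start (3,8)  tX=0.4850 tY=0.4400  stride 1/|dx|=1.1547 1/|dy|=2.0000
    cross y-line → (3,9), t=0.4400 (wall)
  → r_5 = 0.4400
beam 6: φ=90°, α=195°
  d=(-0.9659,-0.2588)  start (3,8)  tX=0.4348 tY=3.0137  stride 1/|dx|=1.0353 1/|dy|=3.8637
    cross x-line → (2,8), t=0.4348
    cross x-line → (1,8), t=1.4701
    cross x-line → (0,8), t=2.5054 (wall)
  → r_6 = 2.5054
beam 7: φ=135°, α=240°
  d=(-0.5000,-0.8660)  start (3,8)  tX=0.8400 tY=0.9007  stride 1/|dx|=2.0000 1/|dy|=1.1547
    cross x-line → (2,8), t=0.8400
    cross y-line → (2,7), t=0.9007
    cross y-line → (2,6), t=2.0554
    cross x-line → (1,6), t=2.8400
    cross y-line → (1,5), t=3.2101
    cross y-line → (1,4), t=4.3648
    cross x-line → (0,4), t=4.8400 (wall)
  → r_7 = 4.8400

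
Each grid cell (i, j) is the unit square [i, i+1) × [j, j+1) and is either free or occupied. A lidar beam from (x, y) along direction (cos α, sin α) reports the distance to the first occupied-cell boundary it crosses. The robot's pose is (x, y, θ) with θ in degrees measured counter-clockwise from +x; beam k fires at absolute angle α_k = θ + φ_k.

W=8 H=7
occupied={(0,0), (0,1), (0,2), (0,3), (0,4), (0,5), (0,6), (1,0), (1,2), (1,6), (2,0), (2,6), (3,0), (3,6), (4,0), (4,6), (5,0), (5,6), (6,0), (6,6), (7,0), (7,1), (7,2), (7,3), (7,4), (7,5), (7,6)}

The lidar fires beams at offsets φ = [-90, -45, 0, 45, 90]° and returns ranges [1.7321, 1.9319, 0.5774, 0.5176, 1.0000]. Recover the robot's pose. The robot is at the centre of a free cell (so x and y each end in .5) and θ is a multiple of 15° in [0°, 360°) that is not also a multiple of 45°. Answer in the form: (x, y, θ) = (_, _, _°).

Candidates: 29 free-cell centres × 16 headings = 464 poses. Raycast each; keep the one whose scan matches to 4 dp.
  (1.5, 4.5, 255°): beam 1 = 0.5176 ≠ 1.7321 ✗
  (1.5, 3.5, 285°): beam 1 = 0.5176 ≠ 1.7321 ✗
  (2.5, 3.5, 105°): beam 1 = 4.6587 ≠ 1.7321 ✗
  (3.5, 5.5, 330°): beam 1 = 3.0000 ≠ 1.7321 ✗
  …
  (3.5, 1.5, 240°): r_1=1.7321, r_2=1.9319, r_3=0.5774, r_4=0.5176, r_5=1.0000 — all match ✓
Unique over the lattice → pose = (3.5, 1.5, 240°).

(x, y, θ) = (3.5, 1.5, 240°)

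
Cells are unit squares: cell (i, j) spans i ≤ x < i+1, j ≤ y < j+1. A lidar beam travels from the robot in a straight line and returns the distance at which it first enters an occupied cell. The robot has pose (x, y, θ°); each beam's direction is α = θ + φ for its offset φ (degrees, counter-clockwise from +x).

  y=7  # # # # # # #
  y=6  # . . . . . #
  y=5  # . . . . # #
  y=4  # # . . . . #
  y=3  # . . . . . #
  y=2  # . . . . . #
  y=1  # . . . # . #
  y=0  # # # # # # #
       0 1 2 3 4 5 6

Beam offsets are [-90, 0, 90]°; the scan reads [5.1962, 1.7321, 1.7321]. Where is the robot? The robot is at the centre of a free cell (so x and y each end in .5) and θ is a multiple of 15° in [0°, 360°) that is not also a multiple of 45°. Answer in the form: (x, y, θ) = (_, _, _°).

(x, y, θ) = (2.5, 2.5, 150°)

Enumerate (i+0.5, j+0.5, θ) over the 27 free cells and 16 admissible headings. For each, cast all 3 beams and compare to the given ranges.
  (3.5, 6.5, 195°): beam 1 = 0.5176 ≠ 5.1962 ✗
  (3.5, 1.5, 255°): beam 1 = 2.5882 ≠ 5.1962 ✗
  (3.5, 1.5, 30°): beam 1 = 0.5774 ≠ 5.1962 ✗
  (5.5, 3.5, 15°): beam 1 = 1.9319 ≠ 5.1962 ✗
  (4.5, 4.5, 75°): beam 1 = 1.5529 ≠ 5.1962 ✗
  …
  (2.5, 2.5, 150°): r_1=5.1962, r_2=1.7321, r_3=1.7321 — all match ✓
Only this pose fits every beam.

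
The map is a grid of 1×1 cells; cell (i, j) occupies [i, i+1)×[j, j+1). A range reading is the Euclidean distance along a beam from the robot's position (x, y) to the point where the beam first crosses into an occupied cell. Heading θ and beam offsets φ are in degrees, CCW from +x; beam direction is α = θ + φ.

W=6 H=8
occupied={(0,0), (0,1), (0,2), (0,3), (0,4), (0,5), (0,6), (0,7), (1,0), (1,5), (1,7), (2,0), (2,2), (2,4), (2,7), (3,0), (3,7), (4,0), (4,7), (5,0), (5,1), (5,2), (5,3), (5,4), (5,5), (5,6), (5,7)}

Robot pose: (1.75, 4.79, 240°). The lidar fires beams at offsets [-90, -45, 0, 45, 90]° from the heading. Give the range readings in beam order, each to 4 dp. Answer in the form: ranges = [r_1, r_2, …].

ranges = [0.4200, 0.7765, 1.5000, 1.8531, 0.2887]

beam 1: φ=-90°, α=150°
  direction (-0.8660, 0.5000); cell (1,4); t to first gridline: x 0.8660, y 0.4200 (then +1.1547 / +2.0000)
    (1,5) via y @ 0.4200  # hit
  → r_1 = 0.4200
beam 2: φ=-45°, α=195°
  direction (-0.9659, -0.2588); cell (1,4); t to first gridline: x 0.7765, y 3.0523 (then +1.0353 / +3.8637)
    (0,4) via x @ 0.7765  # hit
  → r_2 = 0.7765
beam 3: φ=0°, α=240°
  direction (-0.5000, -0.8660); cell (1,4); t to first gridline: x 1.5000, y 0.9122 (then +2.0000 / +1.1547)
    (1,3) via y @ 0.9122
    (0,3) via x @ 1.5000  # hit
  → r_3 = 1.5000
beam 4: φ=45°, α=285°
  direction (0.2588, -0.9659); cell (1,4); t to first gridline: x 0.9659, y 0.8179 (then +3.8637 / +1.0353)
    (1,3) via y @ 0.8179
    (2,3) via x @ 0.9659
    (2,2) via y @ 1.8531  # hit
  → r_4 = 1.8531
beam 5: φ=90°, α=330°
  direction (0.8660, -0.5000); cell (1,4); t to first gridline: x 0.2887, y 1.5800 (then +1.1547 / +2.0000)
    (2,4) via x @ 0.2887  # hit
  → r_5 = 0.2887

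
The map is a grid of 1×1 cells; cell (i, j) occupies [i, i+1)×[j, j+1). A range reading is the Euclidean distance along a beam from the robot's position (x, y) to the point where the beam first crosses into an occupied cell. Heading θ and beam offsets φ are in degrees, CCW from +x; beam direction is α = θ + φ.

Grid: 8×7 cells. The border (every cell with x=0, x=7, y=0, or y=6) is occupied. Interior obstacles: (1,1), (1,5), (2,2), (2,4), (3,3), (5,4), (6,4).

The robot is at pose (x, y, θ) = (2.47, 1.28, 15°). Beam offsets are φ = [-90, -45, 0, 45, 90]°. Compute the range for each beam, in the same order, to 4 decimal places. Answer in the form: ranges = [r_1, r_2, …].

beam 1: φ=-90°, α=285°
  direction (0.2588, -0.9659); cell (2,1); t to first gridline: x 2.0478, y 0.2899 (then +3.8637 / +1.0353)
    (2,0) via y @ 0.2899  # hit
  → r_1 = 0.2899
beam 2: φ=-45°, α=330°
  direction (0.8660, -0.5000); cell (2,1); t to first gridline: x 0.6120, y 0.5600 (then +1.1547 / +2.0000)
    (2,0) via y @ 0.5600  # hit
  → r_2 = 0.5600
beam 3: φ=0°, α=15°
  direction (0.9659, 0.2588); cell (2,1); t to first gridline: x 0.5487, y 2.7819 (then +1.0353 / +3.8637)
    (3,1) via x @ 0.5487
    (4,1) via x @ 1.5840
    (5,1) via x @ 2.6192
    (5,2) via y @ 2.7819
    (6,2) via x @ 3.6545
    (7,2) via x @ 4.6898  # hit
  → r_3 = 4.6898
beam 4: φ=45°, α=60°
  direction (0.5000, 0.8660); cell (2,1); t to first gridline: x 1.0600, y 0.8314 (then +2.0000 / +1.1547)
    (2,2) via y @ 0.8314  # hit
  → r_4 = 0.8314
beam 5: φ=90°, α=105°
  direction (-0.2588, 0.9659); cell (2,1); t to first gridline: x 1.8159, y 0.7454 (then +3.8637 / +1.0353)
    (2,2) via y @ 0.7454  # hit
  → r_5 = 0.7454

ranges = [0.2899, 0.5600, 4.6898, 0.8314, 0.7454]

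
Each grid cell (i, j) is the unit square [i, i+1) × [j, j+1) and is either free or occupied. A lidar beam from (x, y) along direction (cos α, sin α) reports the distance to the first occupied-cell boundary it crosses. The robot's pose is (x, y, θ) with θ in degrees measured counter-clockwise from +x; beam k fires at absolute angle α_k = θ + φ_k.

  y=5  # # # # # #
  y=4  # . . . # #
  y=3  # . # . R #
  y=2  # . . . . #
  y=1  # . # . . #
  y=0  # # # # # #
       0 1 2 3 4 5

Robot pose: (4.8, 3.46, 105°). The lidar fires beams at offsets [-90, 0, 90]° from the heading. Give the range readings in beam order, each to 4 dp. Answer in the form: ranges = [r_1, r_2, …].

ranges = [0.2071, 0.5590, 3.9340]

beam 1: φ=-90°, α=15°
  direction (0.9659, 0.2588); cell (4,3); t to first gridline: x 0.2071, y 2.0864 (then +1.0353 / +3.8637)
    (5,3) via x @ 0.2071  # hit
  → r_1 = 0.2071
beam 2: φ=0°, α=105°
  direction (-0.2588, 0.9659); cell (4,3); t to first gridline: x 3.0910, y 0.5590 (then +3.8637 / +1.0353)
    (4,4) via y @ 0.5590  # hit
  → r_2 = 0.5590
beam 3: φ=90°, α=195°
  direction (-0.9659, -0.2588); cell (4,3); t to first gridline: x 0.8282, y 1.7773 (then +1.0353 / +3.8637)
    (3,3) via x @ 0.8282
    (3,2) via y @ 1.7773
    (2,2) via x @ 1.8635
    (1,2) via x @ 2.8988
    (0,2) via x @ 3.9340  # hit
  → r_3 = 3.9340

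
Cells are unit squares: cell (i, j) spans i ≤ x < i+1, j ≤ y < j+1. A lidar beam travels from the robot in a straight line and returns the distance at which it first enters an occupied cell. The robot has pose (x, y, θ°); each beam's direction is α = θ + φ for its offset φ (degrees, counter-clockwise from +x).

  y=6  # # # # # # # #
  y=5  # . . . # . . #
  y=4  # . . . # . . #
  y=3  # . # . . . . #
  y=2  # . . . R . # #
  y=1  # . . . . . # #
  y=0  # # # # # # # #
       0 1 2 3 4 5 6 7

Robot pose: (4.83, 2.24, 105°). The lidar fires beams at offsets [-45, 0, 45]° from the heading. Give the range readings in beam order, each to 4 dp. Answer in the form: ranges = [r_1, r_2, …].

beam 1: φ=-45°, α=60°
  cosα=0.5000 sinα=0.8660 | (4,2) | tMaxX 0.3400 tMaxY 0.8776 | tΔX 2.0000 tΔY 1.1547
    t=0.3400 [x] (5,2)
    t=0.8776 [y] (5,3)
    t=2.0323 [y] (5,4)
    t=2.3400 [x] (6,4)
    t=3.1870 [y] (6,5)
    t=4.3400 [x] (7,5) — stop
  → r_1 = 4.3400
beam 2: φ=0°, α=105°
  cosα=-0.2588 sinα=0.9659 | (4,2) | tMaxX 3.2069 tMaxY 0.7868 | tΔX 3.8637 tΔY 1.0353
    t=0.7868 [y] (4,3)
    t=1.8221 [y] (4,4) — stop
  → r_2 = 1.8221
beam 3: φ=45°, α=150°
  cosα=-0.8660 sinα=0.5000 | (4,2) | tMaxX 0.9584 tMaxY 1.5200 | tΔX 1.1547 tΔY 2.0000
    t=0.9584 [x] (3,2)
    t=1.5200 [y] (3,3)
    t=2.1131 [x] (2,3) — stop
  → r_3 = 2.1131

ranges = [4.3400, 1.8221, 2.1131]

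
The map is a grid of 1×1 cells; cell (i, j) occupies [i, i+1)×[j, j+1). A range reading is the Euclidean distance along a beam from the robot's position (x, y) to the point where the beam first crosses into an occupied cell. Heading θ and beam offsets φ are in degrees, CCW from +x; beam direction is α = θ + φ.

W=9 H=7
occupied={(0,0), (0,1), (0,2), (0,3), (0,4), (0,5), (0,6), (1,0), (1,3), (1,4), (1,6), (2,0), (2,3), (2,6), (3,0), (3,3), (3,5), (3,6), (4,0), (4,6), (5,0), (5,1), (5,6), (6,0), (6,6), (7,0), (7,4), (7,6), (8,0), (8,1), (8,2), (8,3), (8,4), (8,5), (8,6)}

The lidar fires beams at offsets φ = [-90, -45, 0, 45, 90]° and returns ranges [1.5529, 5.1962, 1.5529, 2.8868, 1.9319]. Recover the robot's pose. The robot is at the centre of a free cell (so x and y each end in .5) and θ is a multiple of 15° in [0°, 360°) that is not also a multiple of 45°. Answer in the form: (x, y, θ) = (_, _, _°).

(x, y, θ) = (3.5, 1.5, 105°)

Enumerate (i+0.5, j+0.5, θ) over the 28 free cells and 16 admissible headings. For each, cast all 5 beams and compare to the given ranges.
  (7.5, 5.5, 120°): beam 1 = 0.5774 ≠ 1.5529 ✗
  (4.5, 5.5, 120°): beam 1 = 1.0000 ≠ 1.5529 ✗
  (7.5, 3.5, 75°): beam 1 = 0.5176 ≠ 1.5529 ✗
  …
  (3.5, 1.5, 105°): r_1=1.5529, r_2=5.1962, r_3=1.5529, r_4=2.8868, r_5=1.9319 — all match ✓
No second candidate reproduces the full scan.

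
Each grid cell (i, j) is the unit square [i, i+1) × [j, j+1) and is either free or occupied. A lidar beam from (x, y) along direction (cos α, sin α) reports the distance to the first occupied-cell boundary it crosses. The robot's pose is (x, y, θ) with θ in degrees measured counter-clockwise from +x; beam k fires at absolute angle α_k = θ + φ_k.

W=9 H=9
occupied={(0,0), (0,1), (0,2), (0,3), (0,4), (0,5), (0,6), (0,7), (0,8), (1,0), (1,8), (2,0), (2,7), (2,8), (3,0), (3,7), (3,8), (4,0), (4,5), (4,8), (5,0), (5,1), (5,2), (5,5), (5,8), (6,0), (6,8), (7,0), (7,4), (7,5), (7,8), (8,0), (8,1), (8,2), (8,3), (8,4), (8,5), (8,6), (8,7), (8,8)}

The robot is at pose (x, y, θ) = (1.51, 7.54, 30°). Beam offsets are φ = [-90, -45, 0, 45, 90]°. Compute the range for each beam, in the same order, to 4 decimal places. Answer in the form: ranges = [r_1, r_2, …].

beam 1: φ=-90°, α=300°
  cosα=0.5000 sinα=-0.8660 | (1,7) | tMaxX 0.9800 tMaxY 0.6235 | tΔX 2.0000 tΔY 1.1547
    t=0.6235 [y] (1,6)
    t=0.9800 [x] (2,6)
    t=1.7782 [y] (2,5)
    t=2.9329 [y] (2,4)
    t=2.9800 [x] (3,4)
    t=4.0876 [y] (3,3)
    t=4.9800 [x] (4,3)
    t=5.2423 [y] (4,2)
    t=6.3970 [y] (4,1)
    t=6.9800 [x] (5,1) — stop
  → r_1 = 6.9800
beam 2: φ=-45°, α=345°
  cosα=0.9659 sinα=-0.2588 | (1,7) | tMaxX 0.5073 tMaxY 2.0864 | tΔX 1.0353 tΔY 3.8637
    t=0.5073 [x] (2,7) — stop
  → r_2 = 0.5073
beam 3: φ=0°, α=30°
  cosα=0.8660 sinα=0.5000 | (1,7) | tMaxX 0.5658 tMaxY 0.9200 | tΔX 1.1547 tΔY 2.0000
    t=0.5658 [x] (2,7) — stop
  → r_3 = 0.5658
beam 4: φ=45°, α=75°
  cosα=0.2588 sinα=0.9659 | (1,7) | tMaxX 1.8932 tMaxY 0.4762 | tΔX 3.8637 tΔY 1.0353
    t=0.4762 [y] (1,8) — stop
  → r_4 = 0.4762
beam 5: φ=90°, α=120°
  cosα=-0.5000 sinα=0.8660 | (1,7) | tMaxX 1.0200 tMaxY 0.5312 | tΔX 2.0000 tΔY 1.1547
    t=0.5312 [y] (1,8) — stop
  → r_5 = 0.5312

ranges = [6.9800, 0.5073, 0.5658, 0.4762, 0.5312]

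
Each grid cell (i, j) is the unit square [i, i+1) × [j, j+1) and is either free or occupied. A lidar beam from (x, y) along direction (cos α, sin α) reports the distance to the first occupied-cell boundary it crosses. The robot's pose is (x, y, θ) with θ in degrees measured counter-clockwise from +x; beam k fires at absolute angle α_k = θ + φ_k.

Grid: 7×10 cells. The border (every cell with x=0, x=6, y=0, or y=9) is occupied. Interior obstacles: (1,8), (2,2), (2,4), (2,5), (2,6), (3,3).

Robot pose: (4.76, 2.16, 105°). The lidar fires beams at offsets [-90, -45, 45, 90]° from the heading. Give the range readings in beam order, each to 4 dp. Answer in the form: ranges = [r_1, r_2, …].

beam 1: φ=-90°, α=15°
  d=(0.9659,0.2588)  start (4,2)  tX=0.2485 tY=3.2455  stride 1/|dx|=1.0353 1/|dy|=3.8637
    cross x-line → (5,2), t=0.2485
    cross x-line → (6,2), t=1.2837 (wall)
  → r_1 = 1.2837
beam 2: φ=-45°, α=60°
  d=(0.5000,0.8660)  start (4,2)  tX=0.4800 tY=0.9699  stride 1/|dx|=2.0000 1/|dy|=1.1547
    cross x-line → (5,2), t=0.4800
    cross y-line → (5,3), t=0.9699
    cross y-line → (5,4), t=2.1246
    cross x-line → (6,4), t=2.4800 (wall)
  → r_2 = 2.4800
beam 3: φ=45°, α=150°
  d=(-0.8660,0.5000)  start (4,2)  tX=0.8776 tY=1.6800  stride 1/|dx|=1.1547 1/|dy|=2.0000
    cross x-line → (3,2), t=0.8776
    cross y-line → (3,3), t=1.6800 (wall)
  → r_3 = 1.6800
beam 4: φ=90°, α=195°
  d=(-0.9659,-0.2588)  start (4,2)  tX=0.7868 tY=0.6182  stride 1/|dx|=1.0353 1/|dy|=3.8637
    cross y-line → (4,1), t=0.6182
    cross x-line → (3,1), t=0.7868
    cross x-line → (2,1), t=1.8221
    cross x-line → (1,1), t=2.8574
    cross x-line → (0,1), t=3.8926 (wall)
  → r_4 = 3.8926

ranges = [1.2837, 2.4800, 1.6800, 3.8926]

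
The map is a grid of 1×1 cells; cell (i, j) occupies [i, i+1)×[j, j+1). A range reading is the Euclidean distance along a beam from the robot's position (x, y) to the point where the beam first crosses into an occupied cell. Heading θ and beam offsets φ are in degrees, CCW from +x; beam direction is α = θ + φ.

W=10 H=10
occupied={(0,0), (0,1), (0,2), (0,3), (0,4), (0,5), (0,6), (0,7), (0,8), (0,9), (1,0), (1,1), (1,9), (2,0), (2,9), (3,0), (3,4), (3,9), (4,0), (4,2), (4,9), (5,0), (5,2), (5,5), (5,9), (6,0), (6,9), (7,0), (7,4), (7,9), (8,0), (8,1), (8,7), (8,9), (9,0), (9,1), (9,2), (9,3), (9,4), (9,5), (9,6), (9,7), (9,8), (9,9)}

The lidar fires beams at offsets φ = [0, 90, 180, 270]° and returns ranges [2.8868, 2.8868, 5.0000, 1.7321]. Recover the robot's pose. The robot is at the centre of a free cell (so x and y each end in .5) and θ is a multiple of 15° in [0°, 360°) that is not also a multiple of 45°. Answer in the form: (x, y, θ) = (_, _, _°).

(x, y, θ) = (3.5, 6.5, 60°)

The pose lattice has 56·16 = 896 candidates. Test each by forward raycasting.
  (3.5, 8.5, 240°): beam 1 = 5.0000 ≠ 2.8868 ✗
  (6.5, 6.5, 255°): beam 1 = 3.6235 ≠ 2.8868 ✗
  (1.5, 8.5, 210°): beam 1 = 0.5774 ≠ 2.8868 ✗
  (6.5, 2.5, 120°): beam 2 = 0.5774 ≠ 2.8868 ✗
  …
  (3.5, 6.5, 60°): r_1=2.8868, r_2=2.8868, r_3=5.0000, r_4=1.7321 — all match ✓
No second candidate reproduces the full scan.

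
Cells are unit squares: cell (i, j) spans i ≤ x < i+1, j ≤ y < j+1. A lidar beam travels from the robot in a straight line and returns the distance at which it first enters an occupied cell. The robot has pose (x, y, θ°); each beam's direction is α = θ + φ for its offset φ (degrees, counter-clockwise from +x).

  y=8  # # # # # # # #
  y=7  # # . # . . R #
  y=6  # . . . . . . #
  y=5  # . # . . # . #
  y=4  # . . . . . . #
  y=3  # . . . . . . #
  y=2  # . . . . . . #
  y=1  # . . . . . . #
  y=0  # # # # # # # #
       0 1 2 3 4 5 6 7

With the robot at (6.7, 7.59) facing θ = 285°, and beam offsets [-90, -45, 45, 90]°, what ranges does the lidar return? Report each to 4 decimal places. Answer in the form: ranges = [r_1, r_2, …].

ranges = [5.9011, 1.8360, 0.3464, 0.3106]

beam 1: φ=-90°, α=195°
  d=(-0.9659,-0.2588)  start (6,7)  tX=0.7247 tY=2.2796  stride 1/|dx|=1.0353 1/|dy|=3.8637
    cross x-line → (5,7), t=0.7247
    cross x-line → (4,7), t=1.7600
    cross y-line → (4,6), t=2.2796
    cross x-line → (3,6), t=2.7952
    cross x-line → (2,6), t=3.8305
    cross x-line → (1,6), t=4.8658
    cross x-line → (0,6), t=5.9011 (wall)
  → r_1 = 5.9011
beam 2: φ=-45°, α=240°
  d=(-0.5000,-0.8660)  start (6,7)  tX=1.4000 tY=0.6813  stride 1/|dx|=2.0000 1/|dy|=1.1547
    cross y-line → (6,6), t=0.6813
    cross x-line → (5,6), t=1.4000
    cross y-line → (5,5), t=1.8360 (wall)
  → r_2 = 1.8360
beam 3: φ=45°, α=330°
  d=(0.8660,-0.5000)  start (6,7)  tX=0.3464 tY=1.1800  stride 1/|dx|=1.1547 1/|dy|=2.0000
    cross x-line → (7,7), t=0.3464 (wall)
  → r_3 = 0.3464
beam 4: φ=90°, α=15°
  d=(0.9659,0.2588)  start (6,7)  tX=0.3106 tY=1.5841  stride 1/|dx|=1.0353 1/|dy|=3.8637
    cross x-line → (7,7), t=0.3106 (wall)
  → r_4 = 0.3106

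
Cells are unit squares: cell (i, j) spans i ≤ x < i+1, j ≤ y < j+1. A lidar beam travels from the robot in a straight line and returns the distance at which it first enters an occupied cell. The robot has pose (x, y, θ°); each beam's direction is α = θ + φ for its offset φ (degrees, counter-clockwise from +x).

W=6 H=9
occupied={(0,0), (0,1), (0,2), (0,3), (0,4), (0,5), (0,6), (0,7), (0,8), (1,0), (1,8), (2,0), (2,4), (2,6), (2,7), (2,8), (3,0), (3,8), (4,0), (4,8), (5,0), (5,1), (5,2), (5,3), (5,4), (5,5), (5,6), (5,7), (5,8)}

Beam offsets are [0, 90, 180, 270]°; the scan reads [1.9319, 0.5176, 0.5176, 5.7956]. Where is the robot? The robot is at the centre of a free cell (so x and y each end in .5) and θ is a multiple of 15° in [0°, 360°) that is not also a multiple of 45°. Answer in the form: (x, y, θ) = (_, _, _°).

Candidates: 25 free-cell centres × 16 headings = 400 poses. Raycast each; keep the one whose scan matches to 4 dp.
  (4.5, 2.5, 75°): beam 2 = 3.6235 ≠ 0.5176 ✗
  (4.5, 5.5, 15°): beam 1 = 0.5176 ≠ 1.9319 ✗
  (3.5, 5.5, 300°): beam 1 = 3.0000 ≠ 1.9319 ✗
  …
  (4.5, 1.5, 195°): r_1=1.9319, r_2=0.5176, r_3=0.5176, r_4=5.7956 — all match ✓
No second candidate reproduces the full scan.

(x, y, θ) = (4.5, 1.5, 195°)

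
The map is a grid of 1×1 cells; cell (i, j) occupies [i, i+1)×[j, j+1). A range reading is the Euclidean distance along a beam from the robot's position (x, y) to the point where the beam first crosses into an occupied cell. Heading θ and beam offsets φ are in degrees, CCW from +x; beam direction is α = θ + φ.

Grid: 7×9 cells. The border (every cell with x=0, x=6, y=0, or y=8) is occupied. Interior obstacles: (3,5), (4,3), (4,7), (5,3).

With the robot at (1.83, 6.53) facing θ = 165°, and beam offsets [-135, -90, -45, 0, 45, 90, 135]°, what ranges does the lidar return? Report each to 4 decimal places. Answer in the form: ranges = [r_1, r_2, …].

beam 1: φ=-135°, α=30°
  cosα=0.8660 sinα=0.5000 | (1,6) | tMaxX 0.1963 tMaxY 0.9400 | tΔX 1.1547 tΔY 2.0000
    t=0.1963 [x] (2,6)
    t=0.9400 [y] (2,7)
    t=1.3510 [x] (3,7)
    t=2.5057 [x] (4,7) — stop
  → r_1 = 2.5057
beam 2: φ=-90°, α=75°
  cosα=0.2588 sinα=0.9659 | (1,6) | tMaxX 0.6568 tMaxY 0.4866 | tΔX 3.8637 tΔY 1.0353
    t=0.4866 [y] (1,7)
    t=0.6568 [x] (2,7)
    t=1.5219 [y] (2,8) — stop
  → r_2 = 1.5219
beam 3: φ=-45°, α=120°
  cosα=-0.5000 sinα=0.8660 | (1,6) | tMaxX 1.6600 tMaxY 0.5427 | tΔX 2.0000 tΔY 1.1547
    t=0.5427 [y] (1,7)
    t=1.6600 [x] (0,7) — stop
  → r_3 = 1.6600
beam 4: φ=0°, α=165°
  cosα=-0.9659 sinα=0.2588 | (1,6) | tMaxX 0.8593 tMaxY 1.8159 | tΔX 1.0353 tΔY 3.8637
    t=0.8593 [x] (0,6) — stop
  → r_4 = 0.8593
beam 5: φ=45°, α=210°
  cosα=-0.8660 sinα=-0.5000 | (1,6) | tMaxX 0.9584 tMaxY 1.0600 | tΔX 1.1547 tΔY 2.0000
    t=0.9584 [x] (0,6) — stop
  → r_5 = 0.9584
beam 6: φ=90°, α=255°
  cosα=-0.2588 sinα=-0.9659 | (1,6) | tMaxX 3.2069 tMaxY 0.5487 | tΔX 3.8637 tΔY 1.0353
    t=0.5487 [y] (1,5)
    t=1.5840 [y] (1,4)
    t=2.6192 [y] (1,3)
    t=3.2069 [x] (0,3) — stop
  → r_6 = 3.2069
beam 7: φ=135°, α=300°
  cosα=0.5000 sinα=-0.8660 | (1,6) | tMaxX 0.3400 tMaxY 0.6120 | tΔX 2.0000 tΔY 1.1547
    t=0.3400 [x] (2,6)
    t=0.6120 [y] (2,5)
    t=1.7667 [y] (2,4)
    t=2.3400 [x] (3,4)
    t=2.9214 [y] (3,3)
    t=4.0761 [y] (3,2)
    t=4.3400 [x] (4,2)
    t=5.2308 [y] (4,1)
    t=6.3400 [x] (5,1)
    t=6.3855 [y] (5,0) — stop
  → r_7 = 6.3855

ranges = [2.5057, 1.5219, 1.6600, 0.8593, 0.9584, 3.2069, 6.3855]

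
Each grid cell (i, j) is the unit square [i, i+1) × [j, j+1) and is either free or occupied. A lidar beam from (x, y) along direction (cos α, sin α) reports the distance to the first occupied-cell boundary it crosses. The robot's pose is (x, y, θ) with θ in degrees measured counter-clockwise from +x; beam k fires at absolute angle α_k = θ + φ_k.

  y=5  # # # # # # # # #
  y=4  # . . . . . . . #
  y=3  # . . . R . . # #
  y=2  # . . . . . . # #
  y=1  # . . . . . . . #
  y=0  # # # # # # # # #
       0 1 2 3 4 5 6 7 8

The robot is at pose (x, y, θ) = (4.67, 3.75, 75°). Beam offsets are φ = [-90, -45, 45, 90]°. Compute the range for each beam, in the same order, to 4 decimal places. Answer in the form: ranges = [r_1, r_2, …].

beam 1: φ=-90°, α=345°
  d=(0.9659,-0.2588)  start (4,3)  tX=0.3416 tY=2.8978  stride 1/|dx|=1.0353 1/|dy|=3.8637
    cross x-line → (5,3), t=0.3416
    cross x-line → (6,3), t=1.3769
    cross x-line → (7,3), t=2.4122 (wall)
  → r_1 = 2.4122
beam 2: φ=-45°, α=30°
  d=(0.8660,0.5000)  start (4,3)  tX=0.3811 tY=0.5000  stride 1/|dx|=1.1547 1/|dy|=2.0000
    cross x-line → (5,3), t=0.3811
    cross y-line → (5,4), t=0.5000
    cross x-line → (6,4), t=1.5358
    cross y-line → (6,5), t=2.5000 (wall)
  → r_2 = 2.5000
beam 3: φ=45°, α=120°
  d=(-0.5000,0.8660)  start (4,3)  tX=1.3400 tY=0.2887  stride 1/|dx|=2.0000 1/|dy|=1.1547
    cross y-line → (4,4), t=0.2887
    cross x-line → (3,4), t=1.3400
    cross y-line → (3,5), t=1.4434 (wall)
  → r_3 = 1.4434
beam 4: φ=90°, α=165°
  d=(-0.9659,0.2588)  start (4,3)  tX=0.6936 tY=0.9659  stride 1/|dx|=1.0353 1/|dy|=3.8637
    cross x-line → (3,3), t=0.6936
    cross y-line → (3,4), t=0.9659
    cross x-line → (2,4), t=1.7289
    cross x-line → (1,4), t=2.7642
    cross x-line → (0,4), t=3.7995 (wall)
  → r_4 = 3.7995

ranges = [2.4122, 2.5000, 1.4434, 3.7995]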